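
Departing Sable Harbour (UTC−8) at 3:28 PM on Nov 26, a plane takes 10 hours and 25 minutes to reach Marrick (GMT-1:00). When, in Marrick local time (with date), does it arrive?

8:53 AM on November 27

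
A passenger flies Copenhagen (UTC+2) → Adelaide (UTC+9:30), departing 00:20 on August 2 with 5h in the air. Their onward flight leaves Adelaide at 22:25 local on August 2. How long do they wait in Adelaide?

Convert departure to UTC: 00:20 − 2:00 = 22:20 UTC on Aug 1.
Add 5 hours flight time → 03:20 UTC (Aug 2).
Adelaide is UTC+9:30, so local arrival = 03:20 + 9:30 = 12:50 on Aug 2.
Layover = 22:25 − 12:50 = 9 hours 35 minutes.

9 hours 35 minutes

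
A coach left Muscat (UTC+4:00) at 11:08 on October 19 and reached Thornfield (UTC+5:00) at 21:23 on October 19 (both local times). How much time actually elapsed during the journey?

Departure in UTC: 11:08 − 4:00 = 07:08 on Oct 19.
Arrival in UTC: 21:23 − 5:00 = 16:23 on Oct 19.
Elapsed = 16:23 − 07:08 = 9 hours 15 minutes.

9 hours 15 minutes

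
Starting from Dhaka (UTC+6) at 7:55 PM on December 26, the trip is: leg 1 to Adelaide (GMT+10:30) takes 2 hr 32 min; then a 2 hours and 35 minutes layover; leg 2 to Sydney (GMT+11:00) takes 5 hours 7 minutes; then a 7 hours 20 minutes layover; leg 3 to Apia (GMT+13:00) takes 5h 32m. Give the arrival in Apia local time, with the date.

Convert departure to UTC: 7:55 PM − 6:00 = 1:55 PM UTC on Dec 26.
Add 2 hours and 32 minutes leg 1 → 4:27 PM UTC.
Add 2 hours 35 minutes layover in Adelaide → 7:02 PM UTC.
Add 5 hours and 7 minutes leg 2 → 12:09 AM UTC (Dec 27).
Add 7 hours 20 minutes layover in Sydney → 7:29 AM UTC.
Add 5 hours 32 minutes leg 3 → 1:01 PM UTC.
Apia is UTC+13:00, so local arrival = 1:01 PM + 13:00 = 2:01 AM on Dec 28.

2:01 AM on December 28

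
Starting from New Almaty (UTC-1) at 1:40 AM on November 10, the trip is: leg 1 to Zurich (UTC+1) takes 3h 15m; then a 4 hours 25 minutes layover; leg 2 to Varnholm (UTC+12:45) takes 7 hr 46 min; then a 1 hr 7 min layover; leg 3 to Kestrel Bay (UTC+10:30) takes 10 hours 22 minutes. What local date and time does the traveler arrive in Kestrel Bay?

Convert departure to UTC: 1:40 AM + 1:00 = 2:40 AM UTC on Nov 10.
Add 3 hours 15 minutes leg 1 → 5:55 AM UTC.
Add 4 hours 25 minutes layover in Zurich → 10:20 AM UTC.
Add 7 hours 46 minutes leg 2 → 6:06 PM UTC.
Add 1 hour and 7 minutes layover in Varnholm → 7:13 PM UTC.
Add 10 hours and 22 minutes leg 3 → 5:35 AM UTC (Nov 11).
Kestrel Bay is UTC+10:30, so local arrival = 5:35 AM + 10:30 = 4:05 PM on Nov 11.

4:05 PM on November 11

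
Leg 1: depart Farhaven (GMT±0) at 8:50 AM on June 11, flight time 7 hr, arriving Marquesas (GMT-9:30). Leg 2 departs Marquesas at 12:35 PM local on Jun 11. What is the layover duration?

Farhaven is at UTC+0, so departure is already 8:50 AM UTC on Jun 11.
Add 7 hours flight time → 3:50 PM UTC.
Marquesas is UTC−9:30, so local arrival = 3:50 PM − 9:30 = 6:20 AM on Jun 11.
Layover = 12:35 PM − 6:20 AM = 6 hours 15 minutes.

6 hours 15 minutes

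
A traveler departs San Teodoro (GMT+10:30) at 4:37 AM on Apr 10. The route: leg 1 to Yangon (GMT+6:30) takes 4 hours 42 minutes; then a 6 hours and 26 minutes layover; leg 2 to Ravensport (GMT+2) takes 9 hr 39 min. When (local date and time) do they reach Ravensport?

4:54 PM on April 10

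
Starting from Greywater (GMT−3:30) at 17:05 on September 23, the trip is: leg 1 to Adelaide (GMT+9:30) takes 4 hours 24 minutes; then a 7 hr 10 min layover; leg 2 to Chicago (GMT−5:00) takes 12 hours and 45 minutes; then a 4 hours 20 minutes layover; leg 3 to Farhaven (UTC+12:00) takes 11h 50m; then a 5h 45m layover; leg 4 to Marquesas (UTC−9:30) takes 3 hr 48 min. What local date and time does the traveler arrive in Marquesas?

Convert departure to UTC: 17:05 + 3:30 = 20:35 UTC on Sep 23.
Add 4 hours and 24 minutes leg 1 → 00:59 UTC (Sep 24).
Add 7 hours 10 minutes layover in Adelaide → 08:09 UTC.
Add 12 hours and 45 minutes leg 2 → 20:54 UTC.
Add 4 hours and 20 minutes layover in Chicago → 01:14 UTC (Sep 25).
Add 11 hours and 50 minutes leg 3 → 13:04 UTC.
Add 5 hours and 45 minutes layover in Farhaven → 18:49 UTC.
Add 3 hours and 48 minutes leg 4 → 22:37 UTC.
Marquesas is UTC−9:30, so local arrival = 22:37 − 9:30 = 13:07 on Sep 25.

13:07 on September 25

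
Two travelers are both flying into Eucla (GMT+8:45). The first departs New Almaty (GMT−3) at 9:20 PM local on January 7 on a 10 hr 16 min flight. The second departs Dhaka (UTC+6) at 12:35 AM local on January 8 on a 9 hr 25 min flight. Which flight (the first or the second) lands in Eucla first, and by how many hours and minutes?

the second, by 6 hours 36 minutes

Flight 1 in UTC: 9:20 PM + 3:00 = 12:20 AM on Jan 8.
+10 hours 16 minutes → arrive 10:36 AM UTC on Jan 8.
Flight 2 in UTC: 12:35 AM − 6:00 = 6:35 PM on Jan 7.
+9 hours and 25 minutes → arrive 4:00 AM UTC on Jan 8.
Flight 2 lands earlier by 6 hours 36 minutes.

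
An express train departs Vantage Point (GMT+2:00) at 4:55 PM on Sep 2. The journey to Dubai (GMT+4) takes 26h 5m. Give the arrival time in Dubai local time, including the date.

Convert departure to UTC: 4:55 PM − 2:00 = 2:55 PM UTC on Sep 2.
Add 26 hours 5 minutes travel time → 5:00 PM UTC (Sep 3).
Dubai is UTC+4:00, so local arrival = 5:00 PM + 4:00 = 9:00 PM on Sep 3.

9:00 PM on Sep 3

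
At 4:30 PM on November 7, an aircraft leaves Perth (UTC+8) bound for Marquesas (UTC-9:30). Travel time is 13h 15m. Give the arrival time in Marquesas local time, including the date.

Convert departure to UTC: 4:30 PM − 8:00 = 8:30 AM UTC on Nov 7.
Add 13 hours and 15 minutes travel time → 9:45 PM UTC.
Marquesas is UTC−9:30, so local arrival = 9:45 PM − 9:30 = 12:15 PM on Nov 7.

12:15 PM on Nov 7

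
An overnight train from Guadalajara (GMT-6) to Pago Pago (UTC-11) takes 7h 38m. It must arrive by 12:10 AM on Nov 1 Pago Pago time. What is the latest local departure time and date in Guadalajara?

9:32 PM on Oct 31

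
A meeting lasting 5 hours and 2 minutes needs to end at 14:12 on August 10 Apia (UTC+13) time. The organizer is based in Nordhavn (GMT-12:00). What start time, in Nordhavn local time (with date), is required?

08:10 on Aug 9

Target end time in UTC: 14:12 − 13:00 = 01:12 on Aug 10.
Subtract 5 hours and 2 minutes → start 20:10 UTC on Aug 9.
Nordhavn is UTC−12:00: 20:10 − 12:00 = 08:10 on Aug 9.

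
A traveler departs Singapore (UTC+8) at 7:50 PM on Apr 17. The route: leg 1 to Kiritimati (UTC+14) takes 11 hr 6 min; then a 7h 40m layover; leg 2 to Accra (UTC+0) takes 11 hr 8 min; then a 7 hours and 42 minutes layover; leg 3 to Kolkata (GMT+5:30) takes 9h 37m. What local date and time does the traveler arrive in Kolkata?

4:33 PM on April 19

Convert departure to UTC: 7:50 PM − 8:00 = 11:50 AM UTC on Apr 17.
Add 11 hours 6 minutes leg 1 → 10:56 PM UTC.
Add 7 hours and 40 minutes layover in Kiritimati → 6:36 AM UTC (Apr 18).
Add 11 hours and 8 minutes leg 2 → 5:44 PM UTC.
Add 7 hours 42 minutes layover in Accra → 1:26 AM UTC (Apr 19).
Add 9 hours and 37 minutes leg 3 → 11:03 AM UTC.
Kolkata is UTC+5:30, so local arrival = 11:03 AM + 5:30 = 4:33 PM on Apr 19.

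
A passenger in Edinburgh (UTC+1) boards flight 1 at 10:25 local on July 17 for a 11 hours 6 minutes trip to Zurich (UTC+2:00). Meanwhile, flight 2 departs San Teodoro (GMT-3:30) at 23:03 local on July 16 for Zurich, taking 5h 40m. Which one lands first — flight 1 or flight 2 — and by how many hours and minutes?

the second, by 12 hours 18 minutes

Flight 1 in UTC: 10:25 − 1:00 = 09:25 on Jul 17.
+11 hours and 6 minutes → arrive 20:31 UTC on Jul 17.
Flight 2 in UTC: 23:03 + 3:30 = 02:33 on Jul 17.
+5 hours and 40 minutes → arrive 08:13 UTC on Jul 17.
Flight 2 lands earlier by 12 hours 18 minutes.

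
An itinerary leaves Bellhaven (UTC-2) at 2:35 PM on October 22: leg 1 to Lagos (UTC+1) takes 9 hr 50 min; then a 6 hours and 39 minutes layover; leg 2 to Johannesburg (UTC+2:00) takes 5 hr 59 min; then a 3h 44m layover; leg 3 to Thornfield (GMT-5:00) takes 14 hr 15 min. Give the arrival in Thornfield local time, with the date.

4:02 AM on October 24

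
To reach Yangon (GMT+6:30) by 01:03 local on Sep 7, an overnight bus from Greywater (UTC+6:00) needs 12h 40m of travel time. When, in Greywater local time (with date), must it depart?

11:53 on September 6

Target arrival in UTC: 01:03 − 6:30 = 18:33 on Sep 6.
Subtract 12 hours and 40 minutes → departure 05:53 UTC on Sep 6.
Greywater is UTC+6:00: 05:53 + 6:00 = 11:53 on Sep 6.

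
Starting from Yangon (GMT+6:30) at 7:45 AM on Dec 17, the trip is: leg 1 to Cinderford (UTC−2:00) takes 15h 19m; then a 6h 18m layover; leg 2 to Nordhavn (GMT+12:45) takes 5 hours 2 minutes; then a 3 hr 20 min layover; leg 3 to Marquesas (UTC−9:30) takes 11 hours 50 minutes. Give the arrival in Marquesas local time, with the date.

Convert departure to UTC: 7:45 AM − 6:30 = 1:15 AM UTC on Dec 17.
Add 15 hours 19 minutes leg 1 → 4:34 PM UTC.
Add 6 hours and 18 minutes layover in Cinderford → 10:52 PM UTC.
Add 5 hours 2 minutes leg 2 → 3:54 AM UTC (Dec 18).
Add 3 hours and 20 minutes layover in Nordhavn → 7:14 AM UTC.
Add 11 hours and 50 minutes leg 3 → 7:04 PM UTC.
Marquesas is UTC−9:30, so local arrival = 7:04 PM − 9:30 = 9:34 AM on Dec 18.

9:34 AM on December 18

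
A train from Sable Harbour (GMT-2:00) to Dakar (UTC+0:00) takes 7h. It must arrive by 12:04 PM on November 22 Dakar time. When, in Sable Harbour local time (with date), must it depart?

Target arrival is already UTC: 12:04 PM on Nov 22.
Subtract 7 hours → departure 5:04 AM UTC on Nov 22.
Sable Harbour is UTC−2:00: 5:04 AM − 2:00 = 3:04 AM on Nov 22.

3:04 AM on November 22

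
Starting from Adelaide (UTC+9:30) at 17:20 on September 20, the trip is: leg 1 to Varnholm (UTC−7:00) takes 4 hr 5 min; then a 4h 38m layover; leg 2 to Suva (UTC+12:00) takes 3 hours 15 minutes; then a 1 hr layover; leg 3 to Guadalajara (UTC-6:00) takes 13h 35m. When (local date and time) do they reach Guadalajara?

Convert departure to UTC: 17:20 − 9:30 = 07:50 UTC on Sep 20.
Add 4 hours and 5 minutes leg 1 → 11:55 UTC.
Add 4 hours and 38 minutes layover in Varnholm → 16:33 UTC.
Add 3 hours 15 minutes leg 2 → 19:48 UTC.
Add 1 hour layover in Suva → 20:48 UTC.
Add 13 hours 35 minutes leg 3 → 10:23 UTC (Sep 21).
Guadalajara is UTC−6:00, so local arrival = 10:23 − 6:00 = 04:23 on Sep 21.

04:23 on Sep 21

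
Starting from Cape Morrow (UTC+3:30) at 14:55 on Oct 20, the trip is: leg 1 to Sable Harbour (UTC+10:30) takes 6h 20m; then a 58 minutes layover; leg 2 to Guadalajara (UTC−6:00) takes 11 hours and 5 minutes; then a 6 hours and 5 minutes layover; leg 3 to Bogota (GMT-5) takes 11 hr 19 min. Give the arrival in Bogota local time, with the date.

18:12 on October 21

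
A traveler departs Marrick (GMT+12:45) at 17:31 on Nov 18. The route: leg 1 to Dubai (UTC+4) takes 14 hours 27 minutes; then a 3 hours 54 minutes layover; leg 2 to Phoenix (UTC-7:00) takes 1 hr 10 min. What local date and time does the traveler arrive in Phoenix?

Convert departure to UTC: 17:31 − 12:45 = 04:46 UTC on Nov 18.
Add 14 hours and 27 minutes leg 1 → 19:13 UTC.
Add 3 hours 54 minutes layover in Dubai → 23:07 UTC.
Add 1 hour and 10 minutes leg 2 → 00:17 UTC (Nov 19).
Phoenix is UTC−7:00, so local arrival = 00:17 − 7:00 = 17:17 on Nov 18.

17:17 on Nov 18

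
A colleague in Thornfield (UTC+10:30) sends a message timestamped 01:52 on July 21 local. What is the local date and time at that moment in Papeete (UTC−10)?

05:22 on July 20

In UTC: 01:52 − 10:30 = 15:22 on Jul 20.
Papeete is UTC−10:00: 15:22 − 10:00 = 05:22 on Jul 20.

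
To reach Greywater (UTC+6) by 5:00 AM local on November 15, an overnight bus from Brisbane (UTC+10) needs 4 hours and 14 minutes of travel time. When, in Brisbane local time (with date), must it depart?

4:46 AM on November 15

Target arrival in UTC: 5:00 AM − 6:00 = 11:00 PM on Nov 14.
Subtract 4 hours 14 minutes → departure 6:46 PM UTC on Nov 14.
Brisbane is UTC+10:00: 6:46 PM + 10:00 = 4:46 AM on Nov 15.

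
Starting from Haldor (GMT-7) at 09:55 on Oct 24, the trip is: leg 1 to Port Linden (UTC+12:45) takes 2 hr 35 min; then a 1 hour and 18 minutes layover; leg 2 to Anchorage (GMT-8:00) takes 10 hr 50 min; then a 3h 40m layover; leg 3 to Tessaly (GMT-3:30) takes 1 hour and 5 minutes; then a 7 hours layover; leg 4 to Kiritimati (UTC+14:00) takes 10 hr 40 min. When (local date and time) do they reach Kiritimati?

20:03 on Oct 26

Convert departure to UTC: 09:55 + 7:00 = 16:55 UTC on Oct 24.
Add 2 hours and 35 minutes leg 1 → 19:30 UTC.
Add 1 hour 18 minutes layover in Port Linden → 20:48 UTC.
Add 10 hours and 50 minutes leg 2 → 07:38 UTC (Oct 25).
Add 3 hours 40 minutes layover in Anchorage → 11:18 UTC.
Add 1 hour and 5 minutes leg 3 → 12:23 UTC.
Add 7 hours layover in Tessaly → 19:23 UTC.
Add 10 hours 40 minutes leg 4 → 06:03 UTC (Oct 26).
Kiritimati is UTC+14:00, so local arrival = 06:03 + 14:00 = 20:03 on Oct 26.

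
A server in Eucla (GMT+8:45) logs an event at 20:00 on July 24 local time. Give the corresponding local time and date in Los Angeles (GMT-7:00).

Los Angeles is 15:45 behind Eucla.
Shift by the zone difference: 20:00 − 15:45 = 04:15 on Jul 24 in Los Angeles.

04:15 on July 24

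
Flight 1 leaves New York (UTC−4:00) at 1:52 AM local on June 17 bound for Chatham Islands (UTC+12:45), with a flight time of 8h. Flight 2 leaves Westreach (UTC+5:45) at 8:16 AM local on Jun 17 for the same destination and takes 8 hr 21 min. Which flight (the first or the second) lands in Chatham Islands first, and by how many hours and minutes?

Flight 1 in UTC: 1:52 AM + 4:00 = 5:52 AM on Jun 17.
+8 hours → arrive 1:52 PM UTC on Jun 17.
Flight 2 in UTC: 8:16 AM − 5:45 = 2:31 AM on Jun 17.
+8 hours and 21 minutes → arrive 10:52 AM UTC on Jun 17.
Flight 2 lands earlier by 3 hours.

the second, by 3 hours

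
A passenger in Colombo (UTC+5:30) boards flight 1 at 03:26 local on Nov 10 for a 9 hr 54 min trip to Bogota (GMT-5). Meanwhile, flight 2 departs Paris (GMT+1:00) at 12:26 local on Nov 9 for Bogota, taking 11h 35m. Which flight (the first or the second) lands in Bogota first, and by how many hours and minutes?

the second, by 8 hours 49 minutes

Flight 1 in UTC: 03:26 − 5:30 = 21:56 on Nov 9.
+9 hours 54 minutes → arrive 07:50 UTC on Nov 10.
Flight 2 in UTC: 12:26 − 1:00 = 11:26 on Nov 9.
+11 hours and 35 minutes → arrive 23:01 UTC on Nov 9.
Flight 2 lands earlier by 8 hours 49 minutes.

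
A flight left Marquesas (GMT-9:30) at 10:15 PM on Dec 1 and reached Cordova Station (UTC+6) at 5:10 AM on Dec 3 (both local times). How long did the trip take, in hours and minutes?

Departure in UTC: 10:15 PM + 9:30 = 7:45 AM on Dec 2.
Arrival in UTC: 5:10 AM − 6:00 = 11:10 PM on Dec 2.
Elapsed = 11:10 PM − 7:45 AM = 15 hours 25 minutes.

15 hours 25 minutes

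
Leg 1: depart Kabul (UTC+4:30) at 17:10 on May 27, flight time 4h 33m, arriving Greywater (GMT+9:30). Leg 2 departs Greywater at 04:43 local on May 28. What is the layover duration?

Convert departure to UTC: 17:10 − 4:30 = 12:40 UTC on May 27.
Add 4 hours and 33 minutes flight time → 17:13 UTC.
Greywater is UTC+9:30, so local arrival = 17:13 + 9:30 = 02:43 on May 28.
Layover = 04:43 − 02:43 = 2 hours.

2 hours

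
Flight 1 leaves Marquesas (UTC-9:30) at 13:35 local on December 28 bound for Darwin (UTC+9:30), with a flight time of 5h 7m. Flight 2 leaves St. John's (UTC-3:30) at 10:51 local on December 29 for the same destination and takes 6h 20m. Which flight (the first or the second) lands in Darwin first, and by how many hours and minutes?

Flight 1 in UTC: 13:35 + 9:30 = 23:05 on Dec 28.
+5 hours 7 minutes → arrive 04:12 UTC on Dec 29.
Flight 2 in UTC: 10:51 + 3:30 = 14:21 on Dec 29.
+6 hours 20 minutes → arrive 20:41 UTC on Dec 29.
Flight 1 lands earlier by 16 hours 29 minutes.

the first, by 16 hours 29 minutes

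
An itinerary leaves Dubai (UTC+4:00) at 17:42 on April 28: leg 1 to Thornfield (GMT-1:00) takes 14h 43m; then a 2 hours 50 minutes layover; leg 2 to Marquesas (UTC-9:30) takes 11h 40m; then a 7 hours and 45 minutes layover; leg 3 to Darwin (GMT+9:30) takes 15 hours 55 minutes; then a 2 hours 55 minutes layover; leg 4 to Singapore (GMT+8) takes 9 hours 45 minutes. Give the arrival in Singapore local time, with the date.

Convert departure to UTC: 17:42 − 4:00 = 13:42 UTC on Apr 28.
Add 14 hours and 43 minutes leg 1 → 04:25 UTC (Apr 29).
Add 2 hours and 50 minutes layover in Thornfield → 07:15 UTC.
Add 11 hours and 40 minutes leg 2 → 18:55 UTC.
Add 7 hours and 45 minutes layover in Marquesas → 02:40 UTC (Apr 30).
Add 15 hours 55 minutes leg 3 → 18:35 UTC.
Add 2 hours and 55 minutes layover in Darwin → 21:30 UTC.
Add 9 hours 45 minutes leg 4 → 07:15 UTC (May 1).
Singapore is UTC+8:00, so local arrival = 07:15 + 8:00 = 15:15 on May 1.

15:15 on May 1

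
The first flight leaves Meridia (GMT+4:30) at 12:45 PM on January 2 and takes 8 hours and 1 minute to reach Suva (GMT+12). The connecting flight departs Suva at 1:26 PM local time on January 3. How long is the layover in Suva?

9 hours 10 minutes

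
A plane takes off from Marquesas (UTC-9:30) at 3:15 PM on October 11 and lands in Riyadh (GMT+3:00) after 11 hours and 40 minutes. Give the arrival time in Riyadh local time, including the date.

3:25 PM on October 12

Convert departure to UTC: 3:15 PM + 9:30 = 12:45 AM UTC on Oct 12.
Add 11 hours 40 minutes travel time → 12:25 PM UTC.
Riyadh is UTC+3:00, so local arrival = 12:25 PM + 3:00 = 3:25 PM on Oct 12.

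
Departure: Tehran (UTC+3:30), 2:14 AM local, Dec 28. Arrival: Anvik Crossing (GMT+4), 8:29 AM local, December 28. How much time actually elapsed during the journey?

5 hours 45 minutes

Anvik Crossing is 0:30 ahead of Tehran.
Clock-face elapsed time (ignoring zones) is 6 hours 15 minutes.
Actual elapsed = 6 hours 15 minutes − 0:30 = 5 hours 45 minutes.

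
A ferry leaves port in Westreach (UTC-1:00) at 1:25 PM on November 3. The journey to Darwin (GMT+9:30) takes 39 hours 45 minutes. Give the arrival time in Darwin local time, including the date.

Convert departure to UTC: 1:25 PM + 1:00 = 2:25 PM UTC on Nov 3.
Add 39 hours and 45 minutes travel time → 6:10 AM UTC (Nov 5).
Darwin is UTC+9:30, so local arrival = 6:10 AM + 9:30 = 3:40 PM on Nov 5.

3:40 PM on November 5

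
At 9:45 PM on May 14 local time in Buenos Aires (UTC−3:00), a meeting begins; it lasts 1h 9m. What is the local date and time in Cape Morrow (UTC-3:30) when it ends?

10:24 PM on May 14

Convert start to UTC: 9:45 PM + 3:00 = 12:45 AM UTC on May 15.
Add 1 hour and 9 minutes duration → 1:54 AM UTC.
Cape Morrow is UTC−3:30, so local end time = 1:54 AM − 3:30 = 10:24 PM on May 14.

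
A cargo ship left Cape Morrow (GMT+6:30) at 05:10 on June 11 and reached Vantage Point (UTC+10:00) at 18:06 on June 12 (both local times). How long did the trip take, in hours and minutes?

Departure in UTC: 05:10 − 6:30 = 22:40 on Jun 10.
Arrival in UTC: 18:06 − 10:00 = 08:06 on Jun 12.
Elapsed = 08:06 − 22:40 (+2 days) = 33 hours 26 minutes.

33 hours 26 minutes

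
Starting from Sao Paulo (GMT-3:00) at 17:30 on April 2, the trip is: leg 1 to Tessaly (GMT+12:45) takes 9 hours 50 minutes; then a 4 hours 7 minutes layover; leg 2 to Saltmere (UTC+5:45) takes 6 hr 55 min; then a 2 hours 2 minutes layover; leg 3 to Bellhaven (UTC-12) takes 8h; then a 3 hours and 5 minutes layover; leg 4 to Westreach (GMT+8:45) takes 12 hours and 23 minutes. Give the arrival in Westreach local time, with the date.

03:37 on April 5

Convert departure to UTC: 17:30 + 3:00 = 20:30 UTC on Apr 2.
Add 9 hours and 50 minutes leg 1 → 06:20 UTC (Apr 3).
Add 4 hours 7 minutes layover in Tessaly → 10:27 UTC.
Add 6 hours and 55 minutes leg 2 → 17:22 UTC.
Add 2 hours 2 minutes layover in Saltmere → 19:24 UTC.
Add 8 hours leg 3 → 03:24 UTC (Apr 4).
Add 3 hours and 5 minutes layover in Bellhaven → 06:29 UTC.
Add 12 hours and 23 minutes leg 4 → 18:52 UTC.
Westreach is UTC+8:45, so local arrival = 18:52 + 8:45 = 03:37 on Apr 5.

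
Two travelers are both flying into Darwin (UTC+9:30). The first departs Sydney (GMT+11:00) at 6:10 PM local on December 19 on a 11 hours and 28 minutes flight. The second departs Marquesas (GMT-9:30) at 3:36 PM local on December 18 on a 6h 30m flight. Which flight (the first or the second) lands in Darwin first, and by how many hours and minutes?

Flight 1 in UTC: 6:10 PM − 11:00 = 7:10 AM on Dec 19.
+11 hours 28 minutes → arrive 6:38 PM UTC on Dec 19.
Flight 2 in UTC: 3:36 PM + 9:30 = 1:06 AM on Dec 19.
+6 hours 30 minutes → arrive 7:36 AM UTC on Dec 19.
Flight 2 lands earlier by 11 hours 2 minutes.

the second, by 11 hours 2 minutes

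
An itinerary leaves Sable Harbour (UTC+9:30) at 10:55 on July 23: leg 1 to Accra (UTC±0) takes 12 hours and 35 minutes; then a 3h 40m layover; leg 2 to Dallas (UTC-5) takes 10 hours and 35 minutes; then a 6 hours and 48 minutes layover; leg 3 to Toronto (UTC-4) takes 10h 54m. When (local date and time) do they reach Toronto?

17:57 on July 24

Convert departure to UTC: 10:55 − 9:30 = 01:25 UTC on Jul 23.
Add 12 hours and 35 minutes leg 1 → 14:00 UTC.
Add 3 hours 40 minutes layover in Accra → 17:40 UTC.
Add 10 hours 35 minutes leg 2 → 04:15 UTC (Jul 24).
Add 6 hours 48 minutes layover in Dallas → 11:03 UTC.
Add 10 hours and 54 minutes leg 3 → 21:57 UTC.
Toronto is UTC−4:00, so local arrival = 21:57 − 4:00 = 17:57 on Jul 24.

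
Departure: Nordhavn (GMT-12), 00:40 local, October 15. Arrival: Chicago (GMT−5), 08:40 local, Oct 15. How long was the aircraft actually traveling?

1 hour

Departure in UTC: 00:40 + 12:00 = 12:40 on Oct 15.
Arrival in UTC: 08:40 + 5:00 = 13:40 on Oct 15.
Elapsed = 13:40 − 12:40 = 1 hour.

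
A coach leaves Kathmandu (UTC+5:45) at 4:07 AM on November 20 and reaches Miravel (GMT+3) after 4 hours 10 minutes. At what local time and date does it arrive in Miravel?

5:32 AM on Nov 20

Miravel is 2:45 behind Kathmandu.
After 4 hours and 10 minutes it is 8:17 AM in Kathmandu.
Shift by the zone difference: 8:17 AM − 2:45 = 5:32 AM on Nov 20 in Miravel.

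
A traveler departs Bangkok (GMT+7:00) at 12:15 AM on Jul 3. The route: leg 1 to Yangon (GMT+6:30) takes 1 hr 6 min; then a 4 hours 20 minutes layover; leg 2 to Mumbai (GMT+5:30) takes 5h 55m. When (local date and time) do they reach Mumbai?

10:06 AM on July 3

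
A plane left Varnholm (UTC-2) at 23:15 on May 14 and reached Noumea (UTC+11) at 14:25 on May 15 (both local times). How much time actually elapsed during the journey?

Departure in UTC: 23:15 + 2:00 = 01:15 on May 15.
Arrival in UTC: 14:25 − 11:00 = 03:25 on May 15.
Elapsed = 03:25 − 01:15 = 2 hours 10 minutes.

2 hours 10 minutes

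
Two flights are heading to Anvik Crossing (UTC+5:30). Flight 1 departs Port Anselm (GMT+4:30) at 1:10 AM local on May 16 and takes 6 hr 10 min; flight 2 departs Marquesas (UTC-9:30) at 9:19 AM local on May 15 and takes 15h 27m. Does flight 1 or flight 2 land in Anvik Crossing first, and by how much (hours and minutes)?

Flight 1 in UTC: 1:10 AM − 4:30 = 8:40 PM on May 15.
+6 hours and 10 minutes → arrive 2:50 AM UTC on May 16.
Flight 2 in UTC: 9:19 AM + 9:30 = 6:49 PM on May 15.
+15 hours 27 minutes → arrive 10:16 AM UTC on May 16.
Flight 1 lands earlier by 7 hours 26 minutes.

the first, by 7 hours 26 minutes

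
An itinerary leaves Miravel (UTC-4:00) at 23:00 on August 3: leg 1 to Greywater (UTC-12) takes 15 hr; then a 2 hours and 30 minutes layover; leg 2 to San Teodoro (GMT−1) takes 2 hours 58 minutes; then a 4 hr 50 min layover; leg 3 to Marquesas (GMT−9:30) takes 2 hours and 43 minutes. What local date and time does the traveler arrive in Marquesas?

Convert departure to UTC: 23:00 + 4:00 = 03:00 UTC on Aug 4.
Add 15 hours leg 1 → 18:00 UTC.
Add 2 hours and 30 minutes layover in Greywater → 20:30 UTC.
Add 2 hours and 58 minutes leg 2 → 23:28 UTC.
Add 4 hours 50 minutes layover in San Teodoro → 04:18 UTC (Aug 5).
Add 2 hours and 43 minutes leg 3 → 07:01 UTC.
Marquesas is UTC−9:30, so local arrival = 07:01 − 9:30 = 21:31 on Aug 4.

21:31 on August 4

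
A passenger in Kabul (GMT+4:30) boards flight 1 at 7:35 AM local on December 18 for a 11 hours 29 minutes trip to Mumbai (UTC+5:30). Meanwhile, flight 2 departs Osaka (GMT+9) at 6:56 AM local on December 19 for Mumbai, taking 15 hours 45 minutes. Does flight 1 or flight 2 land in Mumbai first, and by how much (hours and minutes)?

Flight 1 in UTC: 7:35 AM − 4:30 = 3:05 AM on Dec 18.
+11 hours 29 minutes → arrive 2:34 PM UTC on Dec 18.
Flight 2 in UTC: 6:56 AM − 9:00 = 9:56 PM on Dec 18.
+15 hours 45 minutes → arrive 1:41 PM UTC on Dec 19.
Flight 1 lands earlier by 23 hours 7 minutes.

the first, by 23 hours 7 minutes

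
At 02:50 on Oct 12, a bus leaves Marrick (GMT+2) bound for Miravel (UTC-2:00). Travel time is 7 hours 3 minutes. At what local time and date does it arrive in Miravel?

05:53 on Oct 12

Convert departure to UTC: 02:50 − 2:00 = 00:50 UTC on Oct 12.
Add 7 hours and 3 minutes travel time → 07:53 UTC.
Miravel is UTC−2:00, so local arrival = 07:53 − 2:00 = 05:53 on Oct 12.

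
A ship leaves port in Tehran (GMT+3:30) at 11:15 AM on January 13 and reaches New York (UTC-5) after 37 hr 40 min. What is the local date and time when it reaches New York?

4:25 PM on January 14

Convert departure to UTC: 11:15 AM − 3:30 = 7:45 AM UTC on Jan 13.
Add 37 hours and 40 minutes travel time → 9:25 PM UTC (Jan 14).
New York is UTC−5:00, so local arrival = 9:25 PM − 5:00 = 4:25 PM on Jan 14.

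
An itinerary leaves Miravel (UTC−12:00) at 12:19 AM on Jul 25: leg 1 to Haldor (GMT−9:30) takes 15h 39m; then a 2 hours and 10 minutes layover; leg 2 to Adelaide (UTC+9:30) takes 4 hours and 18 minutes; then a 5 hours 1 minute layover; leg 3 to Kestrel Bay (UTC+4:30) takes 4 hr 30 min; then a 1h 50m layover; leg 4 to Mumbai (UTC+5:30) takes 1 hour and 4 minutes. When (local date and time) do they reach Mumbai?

Convert departure to UTC: 12:19 AM + 12:00 = 12:19 PM UTC on Jul 25.
Add 15 hours and 39 minutes leg 1 → 3:58 AM UTC (Jul 26).
Add 2 hours and 10 minutes layover in Haldor → 6:08 AM UTC.
Add 4 hours and 18 minutes leg 2 → 10:26 AM UTC.
Add 5 hours 1 minute layover in Adelaide → 3:27 PM UTC.
Add 4 hours 30 minutes leg 3 → 7:57 PM UTC.
Add 1 hour and 50 minutes layover in Kestrel Bay → 9:47 PM UTC.
Add 1 hour 4 minutes leg 4 → 10:51 PM UTC.
Mumbai is UTC+5:30, so local arrival = 10:51 PM + 5:30 = 4:21 AM on Jul 27.

4:21 AM on Jul 27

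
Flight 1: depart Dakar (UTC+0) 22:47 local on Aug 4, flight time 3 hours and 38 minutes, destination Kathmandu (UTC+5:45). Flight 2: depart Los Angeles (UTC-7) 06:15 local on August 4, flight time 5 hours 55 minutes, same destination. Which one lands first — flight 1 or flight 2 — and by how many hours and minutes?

the second, by 7 hours 15 minutes

Flight 1 departs at 22:47 UTC (Aug 4).
+3 hours and 38 minutes → arrive 02:25 UTC on Aug 5.
Flight 2 in UTC: 06:15 + 7:00 = 13:15 on Aug 4.
+5 hours and 55 minutes → arrive 19:10 UTC on Aug 4.
Flight 2 lands earlier by 7 hours 15 minutes.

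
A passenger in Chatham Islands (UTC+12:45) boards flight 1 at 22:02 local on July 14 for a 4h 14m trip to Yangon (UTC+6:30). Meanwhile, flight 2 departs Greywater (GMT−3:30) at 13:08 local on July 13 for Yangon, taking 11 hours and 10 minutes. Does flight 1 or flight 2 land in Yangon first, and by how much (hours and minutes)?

the second, by 9 hours 43 minutes

Flight 1 in UTC: 22:02 − 12:45 = 09:17 on Jul 14.
+4 hours 14 minutes → arrive 13:31 UTC on Jul 14.
Flight 2 in UTC: 13:08 + 3:30 = 16:38 on Jul 13.
+11 hours and 10 minutes → arrive 03:48 UTC on Jul 14.
Flight 2 lands earlier by 9 hours 43 minutes.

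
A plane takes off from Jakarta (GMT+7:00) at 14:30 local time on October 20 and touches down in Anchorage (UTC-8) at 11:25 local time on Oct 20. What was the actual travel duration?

11 hours 55 minutes

Departure in UTC: 14:30 − 7:00 = 07:30 on Oct 20.
Arrival in UTC: 11:25 + 8:00 = 19:25 on Oct 20.
Elapsed = 19:25 − 07:30 = 11 hours 55 minutes.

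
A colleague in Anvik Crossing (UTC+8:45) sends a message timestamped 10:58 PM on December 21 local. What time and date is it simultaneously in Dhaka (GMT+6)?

In UTC: 10:58 PM − 8:45 = 2:13 PM on Dec 21.
Dhaka is UTC+6:00: 2:13 PM + 6:00 = 8:13 PM on Dec 21.

8:13 PM on December 21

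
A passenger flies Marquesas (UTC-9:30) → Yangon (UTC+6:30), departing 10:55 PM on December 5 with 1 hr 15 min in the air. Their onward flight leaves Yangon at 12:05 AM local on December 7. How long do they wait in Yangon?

Convert departure to UTC: 10:55 PM + 9:30 = 8:25 AM UTC on Dec 6.
Add 1 hour and 15 minutes flight time → 9:40 AM UTC.
Yangon is UTC+6:30, so local arrival = 9:40 AM + 6:30 = 4:10 PM on Dec 6.
Layover = 12:05 AM − 4:10 PM (+1 day) = 7 hours 55 minutes.

7 hours 55 minutes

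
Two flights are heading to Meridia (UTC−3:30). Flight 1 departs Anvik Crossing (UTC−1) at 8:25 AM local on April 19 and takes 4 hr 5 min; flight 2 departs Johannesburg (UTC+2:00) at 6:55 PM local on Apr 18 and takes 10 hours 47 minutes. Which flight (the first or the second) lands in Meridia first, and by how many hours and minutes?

Flight 1 in UTC: 8:25 AM + 1:00 = 9:25 AM on Apr 19.
+4 hours and 5 minutes → arrive 1:30 PM UTC on Apr 19.
Flight 2 in UTC: 6:55 PM − 2:00 = 4:55 PM on Apr 18.
+10 hours 47 minutes → arrive 3:42 AM UTC on Apr 19.
Flight 2 lands earlier by 9 hours 48 minutes.

the second, by 9 hours 48 minutes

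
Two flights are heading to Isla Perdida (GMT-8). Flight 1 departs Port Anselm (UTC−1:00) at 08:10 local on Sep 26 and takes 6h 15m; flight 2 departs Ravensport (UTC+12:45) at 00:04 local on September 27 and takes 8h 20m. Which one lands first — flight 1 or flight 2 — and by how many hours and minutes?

Flight 1 in UTC: 08:10 + 1:00 = 09:10 on Sep 26.
+6 hours and 15 minutes → arrive 15:25 UTC on Sep 26.
Flight 2 in UTC: 00:04 − 12:45 = 11:19 on Sep 26.
+8 hours and 20 minutes → arrive 19:39 UTC on Sep 26.
Flight 1 lands earlier by 4 hours 14 minutes.

the first, by 4 hours 14 minutes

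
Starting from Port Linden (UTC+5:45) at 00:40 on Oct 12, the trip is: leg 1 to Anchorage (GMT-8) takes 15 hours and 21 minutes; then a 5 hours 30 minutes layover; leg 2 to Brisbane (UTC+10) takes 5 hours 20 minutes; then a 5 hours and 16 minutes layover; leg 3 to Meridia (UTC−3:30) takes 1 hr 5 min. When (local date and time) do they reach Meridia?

23:57 on October 12

Convert departure to UTC: 00:40 − 5:45 = 18:55 UTC on Oct 11.
Add 15 hours 21 minutes leg 1 → 10:16 UTC (Oct 12).
Add 5 hours 30 minutes layover in Anchorage → 15:46 UTC.
Add 5 hours and 20 minutes leg 2 → 21:06 UTC.
Add 5 hours 16 minutes layover in Brisbane → 02:22 UTC (Oct 13).
Add 1 hour and 5 minutes leg 3 → 03:27 UTC.
Meridia is UTC−3:30, so local arrival = 03:27 − 3:30 = 23:57 on Oct 12.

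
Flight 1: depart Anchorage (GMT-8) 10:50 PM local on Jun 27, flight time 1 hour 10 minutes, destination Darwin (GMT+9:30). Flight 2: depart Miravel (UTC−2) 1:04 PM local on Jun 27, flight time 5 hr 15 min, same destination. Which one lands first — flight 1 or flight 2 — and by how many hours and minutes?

the second, by 11 hours 41 minutes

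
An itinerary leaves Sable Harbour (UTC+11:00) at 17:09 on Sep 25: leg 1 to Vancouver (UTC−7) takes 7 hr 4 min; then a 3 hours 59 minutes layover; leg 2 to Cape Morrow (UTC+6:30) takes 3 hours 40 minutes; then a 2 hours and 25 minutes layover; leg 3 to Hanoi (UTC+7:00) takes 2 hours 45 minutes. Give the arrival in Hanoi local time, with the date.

Convert departure to UTC: 17:09 − 11:00 = 06:09 UTC on Sep 25.
Add 7 hours 4 minutes leg 1 → 13:13 UTC.
Add 3 hours and 59 minutes layover in Vancouver → 17:12 UTC.
Add 3 hours 40 minutes leg 2 → 20:52 UTC.
Add 2 hours and 25 minutes layover in Cape Morrow → 23:17 UTC.
Add 2 hours and 45 minutes leg 3 → 02:02 UTC (Sep 26).
Hanoi is UTC+7:00, so local arrival = 02:02 + 7:00 = 09:02 on Sep 26.

09:02 on Sep 26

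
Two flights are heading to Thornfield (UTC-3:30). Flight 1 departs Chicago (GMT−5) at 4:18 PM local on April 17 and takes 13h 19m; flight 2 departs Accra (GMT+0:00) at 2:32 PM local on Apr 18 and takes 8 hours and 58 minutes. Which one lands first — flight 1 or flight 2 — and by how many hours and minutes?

the first, by 12 hours 53 minutes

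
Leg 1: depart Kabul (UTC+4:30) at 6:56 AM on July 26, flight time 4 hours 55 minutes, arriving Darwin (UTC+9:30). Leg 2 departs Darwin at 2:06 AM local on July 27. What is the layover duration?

Convert departure to UTC: 6:56 AM − 4:30 = 2:26 AM UTC on Jul 26.
Add 4 hours and 55 minutes flight time → 7:21 AM UTC.
Darwin is UTC+9:30, so local arrival = 7:21 AM + 9:30 = 4:51 PM on Jul 26.
Layover = 2:06 AM − 4:51 PM (+1 day) = 9 hours 15 minutes.

9 hours 15 minutes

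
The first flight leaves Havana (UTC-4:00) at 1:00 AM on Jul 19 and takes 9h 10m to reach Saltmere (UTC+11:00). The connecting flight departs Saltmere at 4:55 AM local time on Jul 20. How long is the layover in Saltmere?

Convert departure to UTC: 1:00 AM + 4:00 = 5:00 AM UTC on Jul 19.
Add 9 hours and 10 minutes flight time → 2:10 PM UTC.
Saltmere is UTC+11:00, so local arrival = 2:10 PM + 11:00 = 1:10 AM on Jul 20.
Layover = 4:55 AM − 1:10 AM = 3 hours 45 minutes.

3 hours 45 minutes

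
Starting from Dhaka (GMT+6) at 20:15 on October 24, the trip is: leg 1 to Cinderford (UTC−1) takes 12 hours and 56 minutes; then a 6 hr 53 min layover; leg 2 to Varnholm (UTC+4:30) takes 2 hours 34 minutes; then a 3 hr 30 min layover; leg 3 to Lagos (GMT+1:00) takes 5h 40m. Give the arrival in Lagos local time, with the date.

Convert departure to UTC: 20:15 − 6:00 = 14:15 UTC on Oct 24.
Add 12 hours and 56 minutes leg 1 → 03:11 UTC (Oct 25).
Add 6 hours and 53 minutes layover in Cinderford → 10:04 UTC.
Add 2 hours and 34 minutes leg 2 → 12:38 UTC.
Add 3 hours and 30 minutes layover in Varnholm → 16:08 UTC.
Add 5 hours and 40 minutes leg 3 → 21:48 UTC.
Lagos is UTC+1:00, so local arrival = 21:48 + 1:00 = 22:48 on Oct 25.

22:48 on October 25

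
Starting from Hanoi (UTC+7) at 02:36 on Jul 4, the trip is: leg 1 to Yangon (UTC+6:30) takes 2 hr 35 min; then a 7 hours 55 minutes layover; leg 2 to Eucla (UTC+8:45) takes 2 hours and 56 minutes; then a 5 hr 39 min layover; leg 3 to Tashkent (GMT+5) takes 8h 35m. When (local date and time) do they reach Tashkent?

Convert departure to UTC: 02:36 − 7:00 = 19:36 UTC on Jul 3.
Add 2 hours and 35 minutes leg 1 → 22:11 UTC.
Add 7 hours and 55 minutes layover in Yangon → 06:06 UTC (Jul 4).
Add 2 hours and 56 minutes leg 2 → 09:02 UTC.
Add 5 hours 39 minutes layover in Eucla → 14:41 UTC.
Add 8 hours 35 minutes leg 3 → 23:16 UTC.
Tashkent is UTC+5:00, so local arrival = 23:16 + 5:00 = 04:16 on Jul 5.

04:16 on July 5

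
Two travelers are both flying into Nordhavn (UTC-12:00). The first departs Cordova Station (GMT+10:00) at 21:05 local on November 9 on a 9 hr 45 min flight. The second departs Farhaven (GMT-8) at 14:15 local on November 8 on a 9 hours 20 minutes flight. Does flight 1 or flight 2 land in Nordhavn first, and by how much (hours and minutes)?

the second, by 13 hours 15 minutes

Flight 1 in UTC: 21:05 − 10:00 = 11:05 on Nov 9.
+9 hours and 45 minutes → arrive 20:50 UTC on Nov 9.
Flight 2 in UTC: 14:15 + 8:00 = 22:15 on Nov 8.
+9 hours 20 minutes → arrive 07:35 UTC on Nov 9.
Flight 2 lands earlier by 13 hours 15 minutes.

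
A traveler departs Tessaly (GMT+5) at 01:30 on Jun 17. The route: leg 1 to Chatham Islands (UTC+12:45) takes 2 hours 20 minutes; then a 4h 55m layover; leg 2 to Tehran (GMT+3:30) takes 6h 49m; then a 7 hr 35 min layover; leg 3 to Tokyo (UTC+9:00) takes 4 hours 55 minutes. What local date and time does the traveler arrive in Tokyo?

08:04 on June 18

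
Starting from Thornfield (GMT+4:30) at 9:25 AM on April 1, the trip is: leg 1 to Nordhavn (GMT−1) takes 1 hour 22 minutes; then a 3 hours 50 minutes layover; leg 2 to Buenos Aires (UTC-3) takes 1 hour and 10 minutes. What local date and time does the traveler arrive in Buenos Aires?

8:17 AM on April 1

Convert departure to UTC: 9:25 AM − 4:30 = 4:55 AM UTC on Apr 1.
Add 1 hour and 22 minutes leg 1 → 6:17 AM UTC.
Add 3 hours and 50 minutes layover in Nordhavn → 10:07 AM UTC.
Add 1 hour and 10 minutes leg 2 → 11:17 AM UTC.
Buenos Aires is UTC−3:00, so local arrival = 11:17 AM − 3:00 = 8:17 AM on Apr 1.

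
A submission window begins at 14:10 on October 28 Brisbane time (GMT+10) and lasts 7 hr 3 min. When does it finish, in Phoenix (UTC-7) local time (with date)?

Phoenix is 17:00 behind Brisbane.
After 7 hours and 3 minutes it is 21:13 in Brisbane.
Shift by the zone difference: 21:13 − 17:00 = 04:13 on Oct 28 in Phoenix.

04:13 on October 28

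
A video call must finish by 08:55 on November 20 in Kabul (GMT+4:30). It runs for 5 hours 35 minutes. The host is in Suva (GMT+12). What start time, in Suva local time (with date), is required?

10:50 on Nov 20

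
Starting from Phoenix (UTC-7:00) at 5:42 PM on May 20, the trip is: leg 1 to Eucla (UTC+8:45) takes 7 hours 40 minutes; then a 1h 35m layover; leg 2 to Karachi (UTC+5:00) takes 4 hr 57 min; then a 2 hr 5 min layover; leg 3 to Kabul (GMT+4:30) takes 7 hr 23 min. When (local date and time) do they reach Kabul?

4:52 AM on May 22

Convert departure to UTC: 5:42 PM + 7:00 = 12:42 AM UTC on May 21.
Add 7 hours and 40 minutes leg 1 → 8:22 AM UTC.
Add 1 hour 35 minutes layover in Eucla → 9:57 AM UTC.
Add 4 hours and 57 minutes leg 2 → 2:54 PM UTC.
Add 2 hours 5 minutes layover in Karachi → 4:59 PM UTC.
Add 7 hours 23 minutes leg 3 → 12:22 AM UTC (May 22).
Kabul is UTC+4:30, so local arrival = 12:22 AM + 4:30 = 4:52 AM on May 22.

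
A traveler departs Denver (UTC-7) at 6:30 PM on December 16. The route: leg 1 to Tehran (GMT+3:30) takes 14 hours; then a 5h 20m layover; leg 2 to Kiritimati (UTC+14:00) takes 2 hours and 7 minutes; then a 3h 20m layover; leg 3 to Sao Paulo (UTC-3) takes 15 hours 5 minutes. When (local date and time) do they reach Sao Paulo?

2:22 PM on Dec 18

Convert departure to UTC: 6:30 PM + 7:00 = 1:30 AM UTC on Dec 17.
Add 14 hours leg 1 → 3:30 PM UTC.
Add 5 hours and 20 minutes layover in Tehran → 8:50 PM UTC.
Add 2 hours 7 minutes leg 2 → 10:57 PM UTC.
Add 3 hours and 20 minutes layover in Kiritimati → 2:17 AM UTC (Dec 18).
Add 15 hours and 5 minutes leg 3 → 5:22 PM UTC.
Sao Paulo is UTC−3:00, so local arrival = 5:22 PM − 3:00 = 2:22 PM on Dec 18.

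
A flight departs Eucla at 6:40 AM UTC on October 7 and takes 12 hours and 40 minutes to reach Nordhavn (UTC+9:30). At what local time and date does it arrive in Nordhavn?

Departure is given in UTC: 6:40 AM on Oct 7.
Add 12 hours 40 minutes → 7:20 PM UTC.
Nordhavn is UTC+9:30: 7:20 PM + 9:30 = 4:50 AM on Oct 8.

4:50 AM on Oct 8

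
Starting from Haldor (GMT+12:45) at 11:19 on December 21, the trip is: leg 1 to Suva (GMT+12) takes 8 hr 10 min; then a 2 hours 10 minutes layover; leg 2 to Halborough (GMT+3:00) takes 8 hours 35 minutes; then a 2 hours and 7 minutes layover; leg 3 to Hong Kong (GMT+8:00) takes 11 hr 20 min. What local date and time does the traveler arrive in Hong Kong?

14:56 on December 22

Convert departure to UTC: 11:19 − 12:45 = 22:34 UTC on Dec 20.
Add 8 hours 10 minutes leg 1 → 06:44 UTC (Dec 21).
Add 2 hours 10 minutes layover in Suva → 08:54 UTC.
Add 8 hours and 35 minutes leg 2 → 17:29 UTC.
Add 2 hours 7 minutes layover in Halborough → 19:36 UTC.
Add 11 hours and 20 minutes leg 3 → 06:56 UTC (Dec 22).
Hong Kong is UTC+8:00, so local arrival = 06:56 + 8:00 = 14:56 on Dec 22.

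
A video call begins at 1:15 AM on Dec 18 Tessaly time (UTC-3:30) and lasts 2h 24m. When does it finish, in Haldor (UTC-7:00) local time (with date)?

12:09 AM on December 18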